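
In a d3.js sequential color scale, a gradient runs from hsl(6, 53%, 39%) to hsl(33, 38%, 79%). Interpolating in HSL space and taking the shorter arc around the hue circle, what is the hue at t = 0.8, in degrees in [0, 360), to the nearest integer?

Hue arc: Δh = 33 − 6 = 27° (|Δh| ≤ 180, already the shorter path).
H = 6 + 0.8 × (27) = 27.6 → 28°

28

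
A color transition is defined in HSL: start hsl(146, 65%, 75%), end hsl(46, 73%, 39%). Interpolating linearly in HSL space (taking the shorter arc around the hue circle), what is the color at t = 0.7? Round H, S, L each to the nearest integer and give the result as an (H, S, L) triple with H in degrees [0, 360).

(76, 71, 50)

Hue arc: Δh = 46 − 146 = -100° (|Δh| ≤ 180, already the shorter path).
H = 146 + 0.7 × (-100) = 76 → 76°
S = 65 + 0.7 × (73 − 65) = 70.6 → 71%
L = 75 + 0.7 × (39 − 75) = 49.8 → 50%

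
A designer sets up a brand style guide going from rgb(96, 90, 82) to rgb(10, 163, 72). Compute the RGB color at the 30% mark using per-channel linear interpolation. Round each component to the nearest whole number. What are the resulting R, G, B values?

(70, 112, 79)

30% corresponds to t = 0.3.
R = 96 + 0.3 × (10 − 96) = 96 + 0.3 × -86 = 70.2 → 70
G = 90 + 0.3 × (163 − 90) = 90 + 0.3 × 73 = 111.9 → 112
B = 82 + 0.3 × (72 − 82) = 82 + 0.3 × -10 = 79 → 79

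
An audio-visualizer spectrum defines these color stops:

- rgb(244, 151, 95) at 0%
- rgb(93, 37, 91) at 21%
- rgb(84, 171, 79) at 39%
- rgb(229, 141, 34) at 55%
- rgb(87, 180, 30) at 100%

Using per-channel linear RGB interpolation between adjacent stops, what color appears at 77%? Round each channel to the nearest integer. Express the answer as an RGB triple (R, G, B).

77% lies between the 55% and 100% stops, so the local fraction is t = (77 − 55)/(100 − 55) = 22/45 ≈ 0.4889.
R = 229 + 0.4889 × (87 − 229) = 159.576 → 160
G = 141 + 0.4889 × (180 − 141) = 160.067 → 160
B = 34 + 0.4889 × (30 − 34) = 32.044 → 32

(160, 160, 32)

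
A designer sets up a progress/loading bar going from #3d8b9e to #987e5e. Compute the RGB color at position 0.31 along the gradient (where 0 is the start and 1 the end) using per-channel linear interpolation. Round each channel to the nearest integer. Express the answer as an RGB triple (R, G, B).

(89, 135, 138)

#3d8b9e → (61, 139, 158); #987e5e → (152, 126, 94).
R = 61 + 0.31 × (152 − 61) = 61 + 0.31 × 91 = 89.21 → 89
G = 139 + 0.31 × (126 − 139) = 139 + 0.31 × -13 = 134.97 → 135
B = 158 + 0.31 × (94 − 158) = 158 + 0.31 × -64 = 138.16 → 138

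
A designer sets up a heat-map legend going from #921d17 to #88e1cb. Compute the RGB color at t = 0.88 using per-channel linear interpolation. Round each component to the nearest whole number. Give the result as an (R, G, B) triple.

(137, 201, 181)

#921d17 → (146, 29, 23); #88e1cb → (136, 225, 203).
R = 146 + 0.88 × (136 − 146) = 146 + 0.88 × -10 = 137.2 → 137
G = 29 + 0.88 × (225 − 29) = 29 + 0.88 × 196 = 201.48 → 201
B = 23 + 0.88 × (203 − 23) = 23 + 0.88 × 180 = 181.4 → 181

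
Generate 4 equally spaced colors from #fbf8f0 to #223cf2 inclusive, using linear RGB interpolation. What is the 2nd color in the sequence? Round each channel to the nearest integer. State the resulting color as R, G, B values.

With 4 swatches and endpoints inclusive, swatch 2 sits at t = (2 − 1)/(4 − 1) = 1/3 ≈ 0.3333.
#fbf8f0 → (251, 248, 240); #223cf2 → (34, 60, 242).
R = 251 + 0.3333 × (34 − 251) = 178.674 → 179
G = 248 + 0.3333 × (60 − 248) = 185.34 → 185
B = 240 + 0.3333 × (242 − 240) = 240.667 → 241

(179, 185, 241)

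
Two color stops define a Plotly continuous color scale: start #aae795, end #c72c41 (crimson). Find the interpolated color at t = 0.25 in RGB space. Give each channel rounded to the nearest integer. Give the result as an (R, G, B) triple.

#aae795 → (170, 231, 149); #c72c41 → (199, 44, 65).
R = 170 + 0.25 × (199 − 170) = 170 + 0.25 × 29 = 177.25 → 177
G = 231 + 0.25 × (44 − 231) = 231 + 0.25 × -187 = 184.25 → 184
B = 149 + 0.25 × (65 − 149) = 149 + 0.25 × -84 = 128 → 128
So the blended color is (177, 184, 128), about #b1b880.

(177, 184, 128)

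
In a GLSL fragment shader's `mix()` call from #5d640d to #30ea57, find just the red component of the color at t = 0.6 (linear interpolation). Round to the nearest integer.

66

R₁ = 93 (from #5d640d), R₂ = 48 (from #30ea57).
R = 93 + 0.6 × (48 − 93) = 66 → 66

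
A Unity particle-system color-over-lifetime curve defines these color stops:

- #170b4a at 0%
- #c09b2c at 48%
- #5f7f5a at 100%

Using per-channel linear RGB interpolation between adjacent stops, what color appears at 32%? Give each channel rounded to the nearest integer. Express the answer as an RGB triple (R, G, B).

(136, 107, 54)

32% lies between the 0% and 48% stops, so the local fraction is t = (32 − 0)/(48 − 0) = 32/48 ≈ 0.6667.
#170b4a → (23, 11, 74); #c09b2c → (192, 155, 44).
R = 23 + 0.6667 × (192 − 23) = 135.672 → 136
G = 11 + 0.6667 × (155 − 11) = 107.005 → 107
B = 74 + 0.6667 × (44 − 74) = 53.999 → 54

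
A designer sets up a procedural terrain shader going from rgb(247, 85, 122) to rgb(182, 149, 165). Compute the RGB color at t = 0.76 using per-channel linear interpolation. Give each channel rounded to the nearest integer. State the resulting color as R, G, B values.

R = 247 + 0.76 × (182 − 247) = 247 + 0.76 × -65 = 197.6 → 198
G = 85 + 0.76 × (149 − 85) = 85 + 0.76 × 64 = 133.64 → 134
B = 122 + 0.76 × (165 − 122) = 122 + 0.76 × 43 = 154.68 → 155
So the blended color is (198, 134, 155), about #c6869b.

(198, 134, 155)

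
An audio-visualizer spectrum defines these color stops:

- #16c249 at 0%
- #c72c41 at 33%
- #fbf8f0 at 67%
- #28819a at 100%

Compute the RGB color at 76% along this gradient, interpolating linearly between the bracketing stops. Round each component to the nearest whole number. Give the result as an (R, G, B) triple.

(193, 216, 217)

76% lies between the 67% and 100% stops, so the local fraction is t = (76 − 67)/(100 − 67) = 9/33 ≈ 0.2727.
#fbf8f0 → (251, 248, 240); #28819a → (40, 129, 154).
R = 251 + 0.2727 × (40 − 251) = 193.46 → 193
G = 248 + 0.2727 × (129 − 248) = 215.549 → 216
B = 240 + 0.2727 × (154 − 240) = 216.548 → 217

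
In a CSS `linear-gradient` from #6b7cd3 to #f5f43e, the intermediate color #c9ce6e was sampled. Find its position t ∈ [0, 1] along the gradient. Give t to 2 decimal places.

0.68

Invert the lerp on the B channel (largest span, 149): t = (110 − 211) / (62 − 211) = -101/-149 = 0.67785.
Check on R: (201 − 107)/(245 − 107) = 0.6812 ✓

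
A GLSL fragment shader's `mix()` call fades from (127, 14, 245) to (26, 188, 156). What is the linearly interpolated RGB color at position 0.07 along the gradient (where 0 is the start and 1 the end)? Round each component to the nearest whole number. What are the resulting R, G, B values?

R = 127 + 0.07 × (26 − 127) = 127 + 0.07 × -101 = 119.93 → 120
G = 14 + 0.07 × (188 − 14) = 14 + 0.07 × 174 = 26.18 → 26
B = 245 + 0.07 × (156 − 245) = 245 + 0.07 × -89 = 238.77 → 239

(120, 26, 239)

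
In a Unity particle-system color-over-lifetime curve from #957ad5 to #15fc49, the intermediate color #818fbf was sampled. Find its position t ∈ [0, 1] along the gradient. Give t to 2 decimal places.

0.16

Invert the lerp on the B channel (largest span, 140): t = (191 − 213) / (73 − 213) = -22/-140 = 0.15714.
Check on R: (129 − 149)/(21 − 149) = 0.1562 ✓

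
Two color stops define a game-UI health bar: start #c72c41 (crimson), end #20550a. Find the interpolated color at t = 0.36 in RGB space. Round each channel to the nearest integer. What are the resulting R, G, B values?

#c72c41 → (199, 44, 65); #20550a → (32, 85, 10).
R = 199 + 0.36 × (32 − 199) = 199 + 0.36 × -167 = 138.88 → 139
G = 44 + 0.36 × (85 − 44) = 44 + 0.36 × 41 = 58.76 → 59
B = 65 + 0.36 × (10 − 65) = 65 + 0.36 × -55 = 45.2 → 45
So the blended color is (139, 59, 45), about #8b3b2d.

(139, 59, 45)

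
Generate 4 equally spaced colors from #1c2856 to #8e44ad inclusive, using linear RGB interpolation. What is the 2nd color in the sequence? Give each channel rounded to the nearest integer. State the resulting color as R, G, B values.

With 4 swatches and endpoints inclusive, swatch 2 sits at t = (2 − 1)/(4 − 1) = 1/3 ≈ 0.3333.
#1c2856 → (28, 40, 86); #8e44ad → (142, 68, 173).
R = 28 + 0.3333 × (142 − 28) = 65.996 → 66
G = 40 + 0.3333 × (68 − 40) = 49.332 → 49
B = 86 + 0.3333 × (173 − 86) = 114.997 → 115

(66, 49, 115)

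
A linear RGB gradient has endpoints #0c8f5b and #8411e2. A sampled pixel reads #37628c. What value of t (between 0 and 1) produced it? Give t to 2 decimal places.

0.36

Invert the lerp on the B channel (largest span, 135): t = (140 − 91) / (226 − 91) = 49/135 = 0.36296.
Check on R: (55 − 12)/(132 − 12) = 0.3583 ✓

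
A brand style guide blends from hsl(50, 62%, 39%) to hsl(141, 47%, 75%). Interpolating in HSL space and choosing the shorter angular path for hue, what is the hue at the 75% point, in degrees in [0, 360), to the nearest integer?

Hue arc: Δh = 141 − 50 = 91° (|Δh| ≤ 180, already the shorter path).
H = 50 + 0.75 × (91) = 118.25 → 118°

118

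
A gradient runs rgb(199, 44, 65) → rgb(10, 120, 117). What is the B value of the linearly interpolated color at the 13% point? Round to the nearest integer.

72

B = 65 + 0.13 × (117 − 65) = 71.76 → 72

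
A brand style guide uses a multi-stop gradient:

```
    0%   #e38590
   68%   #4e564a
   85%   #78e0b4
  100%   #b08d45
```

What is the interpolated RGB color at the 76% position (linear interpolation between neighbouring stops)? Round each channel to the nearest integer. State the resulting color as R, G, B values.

(98, 151, 124)

76% lies between the 68% and 85% stops, so the local fraction is t = (76 − 68)/(85 − 68) = 8/17 ≈ 0.4706.
#4e564a → (78, 86, 74); #78e0b4 → (120, 224, 180).
R = 78 + 0.4706 × (120 − 78) = 97.765 → 98
G = 86 + 0.4706 × (224 − 86) = 150.943 → 151
B = 74 + 0.4706 × (180 − 74) = 123.884 → 124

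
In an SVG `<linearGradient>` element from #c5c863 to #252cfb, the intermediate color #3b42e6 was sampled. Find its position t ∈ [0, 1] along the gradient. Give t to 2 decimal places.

0.86

Invert the lerp on the R channel (largest span, 160): t = (59 − 197) / (37 − 197) = -138/-160 = 0.8625.
Check on G: (66 − 200)/(44 − 200) = 0.859 ✓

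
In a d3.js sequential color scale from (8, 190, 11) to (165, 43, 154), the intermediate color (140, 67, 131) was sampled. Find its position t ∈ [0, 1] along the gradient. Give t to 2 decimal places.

Invert the lerp on the R channel (largest span, 157): t = (140 − 8) / (165 − 8) = 132/157 = 0.84076.
Check on G: (67 − 190)/(43 − 190) = 0.8367 ✓

0.84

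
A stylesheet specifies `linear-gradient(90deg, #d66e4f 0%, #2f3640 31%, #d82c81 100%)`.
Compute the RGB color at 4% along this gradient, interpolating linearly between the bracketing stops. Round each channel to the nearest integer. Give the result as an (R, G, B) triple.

4% lies between the 0% and 31% stops, so the local fraction is t = (4 − 0)/(31 − 0) = 4/31 ≈ 0.129.
#d66e4f → (214, 110, 79); #2f3640 → (47, 54, 64).
R = 214 + 0.129 × (47 − 214) = 192.457 → 192
G = 110 + 0.129 × (54 − 110) = 102.776 → 103
B = 79 + 0.129 × (64 − 79) = 77.065 → 77

(192, 103, 77)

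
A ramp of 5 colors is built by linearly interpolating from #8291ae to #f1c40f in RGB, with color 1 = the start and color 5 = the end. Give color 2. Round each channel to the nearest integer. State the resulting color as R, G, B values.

With 5 swatches and endpoints inclusive, swatch 2 sits at t = (2 − 1)/(5 − 1) = 1/4 ≈ 0.25.
#8291ae → (130, 145, 174); #f1c40f → (241, 196, 15).
R = 130 + 0.25 × (241 − 130) = 157.75 → 158
G = 145 + 0.25 × (196 − 145) = 157.75 → 158
B = 174 + 0.25 × (15 − 174) = 134.25 → 134

(158, 158, 134)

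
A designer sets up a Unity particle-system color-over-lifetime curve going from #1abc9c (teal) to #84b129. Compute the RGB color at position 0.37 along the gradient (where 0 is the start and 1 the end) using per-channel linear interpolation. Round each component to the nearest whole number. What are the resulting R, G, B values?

#1abc9c → (26, 188, 156); #84b129 → (132, 177, 41).
R = 26 + 0.37 × (132 − 26) = 26 + 0.37 × 106 = 65.22 → 65
G = 188 + 0.37 × (177 − 188) = 188 + 0.37 × -11 = 183.93 → 184
B = 156 + 0.37 × (41 − 156) = 156 + 0.37 × -115 = 113.45 → 113
So the blended color is (65, 184, 113), about #41b871.

(65, 184, 113)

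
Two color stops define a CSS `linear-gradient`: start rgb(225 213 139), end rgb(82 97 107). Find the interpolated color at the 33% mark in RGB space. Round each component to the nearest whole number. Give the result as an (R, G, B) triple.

33% corresponds to t = 0.33.
R = 225 + 0.33 × (82 − 225) = 225 + 0.33 × -143 = 177.81 → 178
G = 213 + 0.33 × (97 − 213) = 213 + 0.33 × -116 = 174.72 → 175
B = 139 + 0.33 × (107 − 139) = 139 + 0.33 × -32 = 128.44 → 128
So the blended color is (178, 175, 128), about #b2af80.

(178, 175, 128)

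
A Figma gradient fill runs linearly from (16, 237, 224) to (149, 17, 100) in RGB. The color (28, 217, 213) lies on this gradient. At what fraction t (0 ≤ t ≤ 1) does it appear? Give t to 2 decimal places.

0.09

Invert the lerp on the G channel (largest span, 220): t = (217 − 237) / (17 − 237) = -20/-220 = 0.090909.
Check on R: (28 − 16)/(149 − 16) = 0.09023 ✓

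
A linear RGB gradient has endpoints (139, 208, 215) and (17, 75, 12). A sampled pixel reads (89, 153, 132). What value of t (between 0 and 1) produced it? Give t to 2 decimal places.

0.41

Invert the lerp on the B channel (largest span, 203): t = (132 − 215) / (12 − 215) = -83/-203 = 0.40887.
Check on R: (89 − 139)/(17 − 139) = 0.4098 ✓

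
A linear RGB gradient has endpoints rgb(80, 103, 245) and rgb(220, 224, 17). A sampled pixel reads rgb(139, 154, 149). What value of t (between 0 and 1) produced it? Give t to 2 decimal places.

0.42

Invert the lerp on the B channel (largest span, 228): t = (149 − 245) / (17 − 245) = -96/-228 = 0.42105.
Check on R: (139 − 80)/(220 − 80) = 0.4214 ✓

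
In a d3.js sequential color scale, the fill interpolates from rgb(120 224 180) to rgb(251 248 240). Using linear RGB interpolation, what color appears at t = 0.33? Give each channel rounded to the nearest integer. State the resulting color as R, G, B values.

(163, 232, 200)

R = 120 + 0.33 × (251 − 120) = 120 + 0.33 × 131 = 163.23 → 163
G = 224 + 0.33 × (248 − 224) = 224 + 0.33 × 24 = 231.92 → 232
B = 180 + 0.33 × (240 − 180) = 180 + 0.33 × 60 = 199.8 → 200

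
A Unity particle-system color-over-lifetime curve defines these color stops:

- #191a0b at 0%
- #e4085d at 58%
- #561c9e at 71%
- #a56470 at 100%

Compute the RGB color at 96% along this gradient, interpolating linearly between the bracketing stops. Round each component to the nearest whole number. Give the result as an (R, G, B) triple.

(154, 90, 118)

96% lies between the 71% and 100% stops, so the local fraction is t = (96 − 71)/(100 − 71) = 25/29 ≈ 0.8621.
#561c9e → (86, 28, 158); #a56470 → (165, 100, 112).
R = 86 + 0.8621 × (165 − 86) = 154.106 → 154
G = 28 + 0.8621 × (100 − 28) = 90.071 → 90
B = 158 + 0.8621 × (112 − 158) = 118.343 → 118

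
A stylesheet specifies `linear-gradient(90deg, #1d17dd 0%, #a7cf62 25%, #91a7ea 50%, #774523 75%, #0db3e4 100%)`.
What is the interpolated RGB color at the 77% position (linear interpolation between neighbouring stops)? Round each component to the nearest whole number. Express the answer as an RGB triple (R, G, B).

77% lies between the 75% and 100% stops, so the local fraction is t = (77 − 75)/(100 − 75) = 2/25 ≈ 0.08.
#774523 → (119, 69, 35); #0db3e4 → (13, 179, 228).
R = 119 + 0.08 × (13 − 119) = 110.52 → 111
G = 69 + 0.08 × (179 − 69) = 77.8 → 78
B = 35 + 0.08 × (228 − 35) = 50.44 → 50

(111, 78, 50)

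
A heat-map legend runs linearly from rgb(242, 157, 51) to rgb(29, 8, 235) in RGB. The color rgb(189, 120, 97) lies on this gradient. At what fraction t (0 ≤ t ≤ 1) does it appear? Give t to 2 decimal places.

Invert the lerp on the R channel (largest span, 213): t = (189 − 242) / (29 − 242) = -53/-213 = 0.24883.
Check on G: (120 − 157)/(8 − 157) = 0.2483 ✓

0.25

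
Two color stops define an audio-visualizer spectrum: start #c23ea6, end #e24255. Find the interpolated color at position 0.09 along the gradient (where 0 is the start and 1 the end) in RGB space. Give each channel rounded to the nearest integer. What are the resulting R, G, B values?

(197, 62, 159)

#c23ea6 → (194, 62, 166); #e24255 → (226, 66, 85).
R = 194 + 0.09 × (226 − 194) = 194 + 0.09 × 32 = 196.88 → 197
G = 62 + 0.09 × (66 − 62) = 62 + 0.09 × 4 = 62.36 → 62
B = 166 + 0.09 × (85 − 166) = 166 + 0.09 × -81 = 158.71 → 159
So the blended color is (197, 62, 159), about #c53e9f.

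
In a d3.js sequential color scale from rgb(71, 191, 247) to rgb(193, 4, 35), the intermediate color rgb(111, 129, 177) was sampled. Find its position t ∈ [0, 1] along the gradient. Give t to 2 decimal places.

Invert the lerp on the B channel (largest span, 212): t = (177 − 247) / (35 − 247) = -70/-212 = 0.33019.
Check on R: (111 − 71)/(193 − 71) = 0.3279 ✓

0.33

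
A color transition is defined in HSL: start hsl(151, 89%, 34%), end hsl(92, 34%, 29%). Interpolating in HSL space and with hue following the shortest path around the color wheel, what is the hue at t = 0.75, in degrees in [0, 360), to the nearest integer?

Hue arc: Δh = 92 − 151 = -59° (|Δh| ≤ 180, already the shorter path).
H = 151 + 0.75 × (-59) = 106.75 → 107°

107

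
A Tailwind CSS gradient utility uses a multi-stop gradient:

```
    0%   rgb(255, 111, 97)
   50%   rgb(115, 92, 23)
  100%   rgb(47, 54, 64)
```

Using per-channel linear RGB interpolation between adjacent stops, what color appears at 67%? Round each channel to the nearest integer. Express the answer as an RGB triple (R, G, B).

67% lies between the 50% and 100% stops, so the local fraction is t = (67 − 50)/(100 − 50) = 17/50 ≈ 0.34.
R = 115 + 0.34 × (47 − 115) = 91.88 → 92
G = 92 + 0.34 × (54 − 92) = 79.08 → 79
B = 23 + 0.34 × (64 − 23) = 36.94 → 37

(92, 79, 37)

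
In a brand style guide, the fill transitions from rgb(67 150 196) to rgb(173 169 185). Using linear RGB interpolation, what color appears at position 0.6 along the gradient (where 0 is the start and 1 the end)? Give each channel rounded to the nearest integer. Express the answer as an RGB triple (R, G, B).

(131, 161, 189)

R = 67 + 0.6 × (173 − 67) = 67 + 0.6 × 106 = 130.6 → 131
G = 150 + 0.6 × (169 − 150) = 150 + 0.6 × 19 = 161.4 → 161
B = 196 + 0.6 × (185 − 196) = 196 + 0.6 × -11 = 189.4 → 189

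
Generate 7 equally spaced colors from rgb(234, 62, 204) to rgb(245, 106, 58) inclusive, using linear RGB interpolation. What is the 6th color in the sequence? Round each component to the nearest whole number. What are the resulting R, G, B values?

(243, 99, 82)

With 7 swatches and endpoints inclusive, swatch 6 sits at t = (6 − 1)/(7 − 1) = 5/6 ≈ 0.8333.
R = 234 + 0.8333 × (245 − 234) = 243.166 → 243
G = 62 + 0.8333 × (106 − 62) = 98.665 → 99
B = 204 + 0.8333 × (58 − 204) = 82.338 → 82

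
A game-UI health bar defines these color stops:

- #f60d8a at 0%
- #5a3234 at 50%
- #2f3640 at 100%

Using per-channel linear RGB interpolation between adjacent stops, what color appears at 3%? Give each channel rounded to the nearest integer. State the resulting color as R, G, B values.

(237, 15, 133)

3% lies between the 0% and 50% stops, so the local fraction is t = (3 − 0)/(50 − 0) = 3/50 ≈ 0.06.
#f60d8a → (246, 13, 138); #5a3234 → (90, 50, 52).
R = 246 + 0.06 × (90 − 246) = 236.64 → 237
G = 13 + 0.06 × (50 − 13) = 15.22 → 15
B = 138 + 0.06 × (52 − 138) = 132.84 → 133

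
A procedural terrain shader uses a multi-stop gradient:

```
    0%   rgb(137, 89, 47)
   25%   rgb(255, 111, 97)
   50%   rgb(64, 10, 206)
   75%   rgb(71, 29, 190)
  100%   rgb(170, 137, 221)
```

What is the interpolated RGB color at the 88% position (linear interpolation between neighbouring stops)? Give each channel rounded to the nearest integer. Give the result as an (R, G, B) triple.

88% lies between the 75% and 100% stops, so the local fraction is t = (88 − 75)/(100 − 75) = 13/25 ≈ 0.52.
R = 71 + 0.52 × (170 − 71) = 122.48 → 122
G = 29 + 0.52 × (137 − 29) = 85.16 → 85
B = 190 + 0.52 × (221 − 190) = 206.12 → 206

(122, 85, 206)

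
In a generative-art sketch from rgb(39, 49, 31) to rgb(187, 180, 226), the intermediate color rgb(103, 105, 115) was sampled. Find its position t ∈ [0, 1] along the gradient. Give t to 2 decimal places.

Invert the lerp on the B channel (largest span, 195): t = (115 − 31) / (226 − 31) = 84/195 = 0.43077.
Check on R: (103 − 39)/(187 − 39) = 0.4324 ✓

0.43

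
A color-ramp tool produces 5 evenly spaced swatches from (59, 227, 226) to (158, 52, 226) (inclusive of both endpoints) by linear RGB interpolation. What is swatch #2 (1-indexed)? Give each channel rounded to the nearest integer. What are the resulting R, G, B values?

With 5 swatches and endpoints inclusive, swatch 2 sits at t = (2 − 1)/(5 − 1) = 1/4 ≈ 0.25.
R = 59 + 0.25 × (158 − 59) = 83.75 → 84
G = 227 + 0.25 × (52 − 227) = 183.25 → 183
B = 226 + 0.25 × (226 − 226) = 226 → 226

(84, 183, 226)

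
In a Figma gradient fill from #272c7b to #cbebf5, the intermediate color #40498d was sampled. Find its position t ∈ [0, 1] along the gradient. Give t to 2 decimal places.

Invert the lerp on the G channel (largest span, 191): t = (73 − 44) / (235 − 44) = 29/191 = 0.15183.
Check on R: (64 − 39)/(203 − 39) = 0.1524 ✓

0.15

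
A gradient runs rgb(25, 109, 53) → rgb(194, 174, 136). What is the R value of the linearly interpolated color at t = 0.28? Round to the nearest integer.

72

R = 25 + 0.28 × (194 − 25) = 72.32 → 72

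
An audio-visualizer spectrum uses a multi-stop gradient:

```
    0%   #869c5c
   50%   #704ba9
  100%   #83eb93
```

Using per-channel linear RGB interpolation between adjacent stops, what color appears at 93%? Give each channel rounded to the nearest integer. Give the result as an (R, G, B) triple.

(128, 213, 150)

93% lies between the 50% and 100% stops, so the local fraction is t = (93 − 50)/(100 − 50) = 43/50 ≈ 0.86.
#704ba9 → (112, 75, 169); #83eb93 → (131, 235, 147).
R = 112 + 0.86 × (131 − 112) = 128.34 → 128
G = 75 + 0.86 × (235 − 75) = 212.6 → 213
B = 169 + 0.86 × (147 − 169) = 150.08 → 150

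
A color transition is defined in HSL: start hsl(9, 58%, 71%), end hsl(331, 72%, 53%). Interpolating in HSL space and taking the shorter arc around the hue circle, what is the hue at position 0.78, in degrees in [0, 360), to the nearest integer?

339

Hue: 331 − 9 = 322°, but |322| > 180 so the shorter arc goes the other way: Δh = 322 − 360 = -38°.
H = 9 + 0.78 × (-38) = -20.64 → -21 → -21 mod 360 = 339°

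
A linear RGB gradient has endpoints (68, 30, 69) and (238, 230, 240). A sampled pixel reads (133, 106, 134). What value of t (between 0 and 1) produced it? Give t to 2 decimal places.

0.38

Invert the lerp on the G channel (largest span, 200): t = (106 − 30) / (230 − 30) = 76/200 = 0.38.
Check on R: (133 − 68)/(238 − 68) = 0.3824 ✓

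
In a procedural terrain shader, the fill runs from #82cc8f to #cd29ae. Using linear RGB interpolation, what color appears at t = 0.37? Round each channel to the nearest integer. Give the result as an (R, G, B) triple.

(158, 144, 154)

#82cc8f → (130, 204, 143); #cd29ae → (205, 41, 174).
R = 130 + 0.37 × (205 − 130) = 130 + 0.37 × 75 = 157.75 → 158
G = 204 + 0.37 × (41 − 204) = 204 + 0.37 × -163 = 143.69 → 144
B = 143 + 0.37 × (174 − 143) = 143 + 0.37 × 31 = 154.47 → 154
So the blended color is (158, 144, 154), about #9e909a.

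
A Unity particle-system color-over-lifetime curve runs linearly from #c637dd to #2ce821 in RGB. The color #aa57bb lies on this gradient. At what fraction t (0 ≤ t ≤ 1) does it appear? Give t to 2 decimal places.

0.18

Invert the lerp on the B channel (largest span, 188): t = (187 − 221) / (33 − 221) = -34/-188 = 0.18085.
Check on R: (170 − 198)/(44 − 198) = 0.1818 ✓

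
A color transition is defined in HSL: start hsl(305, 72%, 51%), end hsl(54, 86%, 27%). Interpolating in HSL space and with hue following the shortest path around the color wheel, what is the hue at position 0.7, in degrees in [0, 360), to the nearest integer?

Hue: 54 − 305 = -251°, but |-251| > 180 so the shorter arc goes the other way: Δh = -251 + 360 = 109°.
H = 305 + 0.7 × (109) = 381.3 → 381 → 381 mod 360 = 21°

21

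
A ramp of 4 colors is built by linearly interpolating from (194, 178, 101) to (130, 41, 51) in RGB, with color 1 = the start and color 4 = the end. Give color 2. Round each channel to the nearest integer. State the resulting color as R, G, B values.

(173, 132, 84)

With 4 swatches and endpoints inclusive, swatch 2 sits at t = (2 − 1)/(4 − 1) = 1/3 ≈ 0.3333.
R = 194 + 0.3333 × (130 − 194) = 172.669 → 173
G = 178 + 0.3333 × (41 − 178) = 132.338 → 132
B = 101 + 0.3333 × (51 − 101) = 84.335 → 84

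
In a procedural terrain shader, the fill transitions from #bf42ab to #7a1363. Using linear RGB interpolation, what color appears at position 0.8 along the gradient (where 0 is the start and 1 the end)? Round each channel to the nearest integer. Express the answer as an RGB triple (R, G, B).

#bf42ab → (191, 66, 171); #7a1363 → (122, 19, 99).
R = 191 + 0.8 × (122 − 191) = 191 + 0.8 × -69 = 135.8 → 136
G = 66 + 0.8 × (19 − 66) = 66 + 0.8 × -47 = 28.4 → 28
B = 171 + 0.8 × (99 − 171) = 171 + 0.8 × -72 = 113.4 → 113

(136, 28, 113)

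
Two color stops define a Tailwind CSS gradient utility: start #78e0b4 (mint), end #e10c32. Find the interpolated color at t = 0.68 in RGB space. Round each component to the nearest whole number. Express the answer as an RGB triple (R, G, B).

#78e0b4 → (120, 224, 180); #e10c32 → (225, 12, 50).
R = 120 + 0.68 × (225 − 120) = 120 + 0.68 × 105 = 191.4 → 191
G = 224 + 0.68 × (12 − 224) = 224 + 0.68 × -212 = 79.84 → 80
B = 180 + 0.68 × (50 − 180) = 180 + 0.68 × -130 = 91.6 → 92
So the blended color is (191, 80, 92), about #bf505c.

(191, 80, 92)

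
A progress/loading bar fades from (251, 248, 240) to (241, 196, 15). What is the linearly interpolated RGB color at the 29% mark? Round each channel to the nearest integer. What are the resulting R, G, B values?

29% corresponds to t = 0.29.
R = 251 + 0.29 × (241 − 251) = 251 + 0.29 × -10 = 248.1 → 248
G = 248 + 0.29 × (196 − 248) = 248 + 0.29 × -52 = 232.92 → 233
B = 240 + 0.29 × (15 − 240) = 240 + 0.29 × -225 = 174.75 → 175

(248, 233, 175)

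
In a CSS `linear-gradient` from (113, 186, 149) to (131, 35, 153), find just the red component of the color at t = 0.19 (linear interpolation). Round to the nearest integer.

116

R = 113 + 0.19 × (131 − 113) = 116.42 → 116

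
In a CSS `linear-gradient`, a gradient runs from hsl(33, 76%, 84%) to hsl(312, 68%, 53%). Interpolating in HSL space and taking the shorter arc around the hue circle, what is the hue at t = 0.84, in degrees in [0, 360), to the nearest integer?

Hue: 312 − 33 = 279°, but |279| > 180 so the shorter arc goes the other way: Δh = 279 − 360 = -81°.
H = 33 + 0.84 × (-81) = -35.04 → -35 → -35 mod 360 = 325°

325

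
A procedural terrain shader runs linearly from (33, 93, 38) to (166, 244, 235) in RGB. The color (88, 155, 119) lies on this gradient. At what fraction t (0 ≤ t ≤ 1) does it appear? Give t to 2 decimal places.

0.41

Invert the lerp on the B channel (largest span, 197): t = (119 − 38) / (235 − 38) = 81/197 = 0.41117.
Check on R: (88 − 33)/(166 − 33) = 0.4135 ✓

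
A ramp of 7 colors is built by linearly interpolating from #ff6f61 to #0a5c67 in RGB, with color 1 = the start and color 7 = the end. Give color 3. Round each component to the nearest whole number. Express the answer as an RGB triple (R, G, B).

(173, 105, 99)

With 7 swatches and endpoints inclusive, swatch 3 sits at t = (3 − 1)/(7 − 1) = 2/6 ≈ 0.3333.
#ff6f61 → (255, 111, 97); #0a5c67 → (10, 92, 103).
R = 255 + 0.3333 × (10 − 255) = 173.341 → 173
G = 111 + 0.3333 × (92 − 111) = 104.667 → 105
B = 97 + 0.3333 × (103 − 97) = 99 → 99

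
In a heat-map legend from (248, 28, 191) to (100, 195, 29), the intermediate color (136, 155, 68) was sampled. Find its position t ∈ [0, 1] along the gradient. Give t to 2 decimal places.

0.76

Invert the lerp on the G channel (largest span, 167): t = (155 − 28) / (195 − 28) = 127/167 = 0.76048.
Check on R: (136 − 248)/(100 − 248) = 0.7568 ✓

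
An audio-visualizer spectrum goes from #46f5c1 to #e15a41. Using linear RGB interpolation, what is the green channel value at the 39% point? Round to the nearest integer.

G₁ = 245 (from #46f5c1), G₂ = 90 (from #e15a41).
G = 245 + 0.39 × (90 − 245) = 184.55 → 185

185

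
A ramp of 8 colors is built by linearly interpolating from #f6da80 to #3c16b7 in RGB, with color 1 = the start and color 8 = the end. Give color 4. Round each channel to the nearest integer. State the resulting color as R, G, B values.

(166, 134, 152)

With 8 swatches and endpoints inclusive, swatch 4 sits at t = (4 − 1)/(8 − 1) = 3/7 ≈ 0.4286.
#f6da80 → (246, 218, 128); #3c16b7 → (60, 22, 183).
R = 246 + 0.4286 × (60 − 246) = 166.28 → 166
G = 218 + 0.4286 × (22 − 218) = 133.994 → 134
B = 128 + 0.4286 × (183 − 128) = 151.573 → 152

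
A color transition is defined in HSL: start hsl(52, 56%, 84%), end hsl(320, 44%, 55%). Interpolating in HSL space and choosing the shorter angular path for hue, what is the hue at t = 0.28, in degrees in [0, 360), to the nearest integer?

26

Hue: 320 − 52 = 268°, but |268| > 180 so the shorter arc goes the other way: Δh = 268 − 360 = -92°.
H = 52 + 0.28 × (-92) = 26.24 → 26°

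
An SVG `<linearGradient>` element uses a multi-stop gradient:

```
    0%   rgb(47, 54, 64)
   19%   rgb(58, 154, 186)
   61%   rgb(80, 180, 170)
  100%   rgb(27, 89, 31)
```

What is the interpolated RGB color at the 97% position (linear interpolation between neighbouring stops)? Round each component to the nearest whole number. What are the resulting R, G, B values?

(31, 96, 42)

97% lies between the 61% and 100% stops, so the local fraction is t = (97 − 61)/(100 − 61) = 36/39 ≈ 0.9231.
R = 80 + 0.9231 × (27 − 80) = 31.076 → 31
G = 180 + 0.9231 × (89 − 180) = 95.998 → 96
B = 170 + 0.9231 × (31 − 170) = 41.689 → 42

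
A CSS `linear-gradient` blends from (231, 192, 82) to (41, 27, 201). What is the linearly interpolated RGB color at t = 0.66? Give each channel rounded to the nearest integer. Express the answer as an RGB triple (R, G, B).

R = 231 + 0.66 × (41 − 231) = 231 + 0.66 × -190 = 105.6 → 106
G = 192 + 0.66 × (27 − 192) = 192 + 0.66 × -165 = 83.1 → 83
B = 82 + 0.66 × (201 − 82) = 82 + 0.66 × 119 = 160.54 → 161

(106, 83, 161)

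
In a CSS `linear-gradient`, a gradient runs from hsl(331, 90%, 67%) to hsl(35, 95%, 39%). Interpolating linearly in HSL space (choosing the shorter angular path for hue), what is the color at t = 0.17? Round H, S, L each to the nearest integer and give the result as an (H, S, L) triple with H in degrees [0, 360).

(342, 91, 62)

Hue: 35 − 331 = -296°, but |-296| > 180 so the shorter arc goes the other way: Δh = -296 + 360 = 64°.
H = 331 + 0.17 × (64) = 341.88 → 342°
S = 90 + 0.17 × (95 − 90) = 90.85 → 91%
L = 67 + 0.17 × (39 − 67) = 62.24 → 62%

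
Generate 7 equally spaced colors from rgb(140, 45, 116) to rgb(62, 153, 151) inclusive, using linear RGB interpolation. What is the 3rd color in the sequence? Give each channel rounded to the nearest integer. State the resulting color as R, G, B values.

With 7 swatches and endpoints inclusive, swatch 3 sits at t = (3 − 1)/(7 − 1) = 2/6 ≈ 0.3333.
R = 140 + 0.3333 × (62 − 140) = 114.003 → 114
G = 45 + 0.3333 × (153 − 45) = 80.996 → 81
B = 116 + 0.3333 × (151 − 116) = 127.665 → 128

(114, 81, 128)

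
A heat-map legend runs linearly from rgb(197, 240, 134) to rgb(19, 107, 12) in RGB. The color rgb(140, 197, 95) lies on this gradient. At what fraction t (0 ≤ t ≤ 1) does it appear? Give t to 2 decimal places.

0.32

Invert the lerp on the R channel (largest span, 178): t = (140 − 197) / (19 − 197) = -57/-178 = 0.32022.
Check on G: (197 − 240)/(107 − 240) = 0.3233 ✓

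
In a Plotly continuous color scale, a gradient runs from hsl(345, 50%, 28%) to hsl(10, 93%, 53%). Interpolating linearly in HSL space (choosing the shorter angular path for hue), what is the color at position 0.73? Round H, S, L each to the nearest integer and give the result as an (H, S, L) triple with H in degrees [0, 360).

(3, 81, 46)

Hue: 10 − 345 = -335°, but |-335| > 180 so the shorter arc goes the other way: Δh = -335 + 360 = 25°.
H = 345 + 0.73 × (25) = 363.25 → 363 → 363 mod 360 = 3°
S = 50 + 0.73 × (93 − 50) = 81.39 → 81%
L = 28 + 0.73 × (53 − 28) = 46.25 → 46%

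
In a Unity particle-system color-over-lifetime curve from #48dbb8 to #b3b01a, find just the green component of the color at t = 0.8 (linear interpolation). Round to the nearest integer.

G₁ = 219 (from #48dbb8), G₂ = 176 (from #b3b01a).
G = 219 + 0.8 × (176 − 219) = 184.6 → 185

185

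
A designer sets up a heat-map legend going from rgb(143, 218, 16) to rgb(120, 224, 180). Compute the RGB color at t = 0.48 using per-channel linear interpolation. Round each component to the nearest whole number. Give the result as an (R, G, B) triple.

(132, 221, 95)

R = 143 + 0.48 × (120 − 143) = 143 + 0.48 × -23 = 131.96 → 132
G = 218 + 0.48 × (224 − 218) = 218 + 0.48 × 6 = 220.88 → 221
B = 16 + 0.48 × (180 − 16) = 16 + 0.48 × 164 = 94.72 → 95
So the blended color is (132, 221, 95), about #84dd5f.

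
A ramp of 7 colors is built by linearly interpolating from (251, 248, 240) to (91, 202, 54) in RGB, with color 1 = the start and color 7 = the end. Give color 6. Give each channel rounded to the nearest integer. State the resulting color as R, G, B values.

With 7 swatches and endpoints inclusive, swatch 6 sits at t = (6 − 1)/(7 − 1) = 5/6 ≈ 0.8333.
R = 251 + 0.8333 × (91 − 251) = 117.672 → 118
G = 248 + 0.8333 × (202 − 248) = 209.668 → 210
B = 240 + 0.8333 × (54 − 240) = 85.006 → 85

(118, 210, 85)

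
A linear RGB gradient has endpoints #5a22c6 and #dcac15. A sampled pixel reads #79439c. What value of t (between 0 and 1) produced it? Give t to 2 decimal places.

Invert the lerp on the B channel (largest span, 177): t = (156 − 198) / (21 − 198) = -42/-177 = 0.23729.
Check on R: (121 − 90)/(220 − 90) = 0.2385 ✓

0.24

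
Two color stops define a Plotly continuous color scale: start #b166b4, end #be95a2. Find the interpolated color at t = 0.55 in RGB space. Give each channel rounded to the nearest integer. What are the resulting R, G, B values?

#b166b4 → (177, 102, 180); #be95a2 → (190, 149, 162).
R = 177 + 0.55 × (190 − 177) = 177 + 0.55 × 13 = 184.15 → 184
G = 102 + 0.55 × (149 − 102) = 102 + 0.55 × 47 = 127.85 → 128
B = 180 + 0.55 × (162 − 180) = 180 + 0.55 × -18 = 170.1 → 170
So the blended color is (184, 128, 170), about #b880aa.

(184, 128, 170)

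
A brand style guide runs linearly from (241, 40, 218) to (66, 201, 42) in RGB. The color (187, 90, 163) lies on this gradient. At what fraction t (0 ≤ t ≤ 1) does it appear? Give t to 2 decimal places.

0.31

Invert the lerp on the B channel (largest span, 176): t = (163 − 218) / (42 − 218) = -55/-176 = 0.3125.
Check on R: (187 − 241)/(66 − 241) = 0.3086 ✓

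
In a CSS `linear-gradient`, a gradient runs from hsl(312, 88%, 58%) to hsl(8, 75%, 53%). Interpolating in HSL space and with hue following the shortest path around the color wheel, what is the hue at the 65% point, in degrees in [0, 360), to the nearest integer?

Hue: 8 − 312 = -304°, but |-304| > 180 so the shorter arc goes the other way: Δh = -304 + 360 = 56°.
H = 312 + 0.65 × (56) = 348.4 → 348°

348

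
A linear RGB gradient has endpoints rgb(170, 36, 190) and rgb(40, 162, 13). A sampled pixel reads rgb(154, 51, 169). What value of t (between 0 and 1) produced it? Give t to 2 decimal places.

0.12

Invert the lerp on the B channel (largest span, 177): t = (169 − 190) / (13 − 190) = -21/-177 = 0.11864.
Check on R: (154 − 170)/(40 − 170) = 0.1231 ✓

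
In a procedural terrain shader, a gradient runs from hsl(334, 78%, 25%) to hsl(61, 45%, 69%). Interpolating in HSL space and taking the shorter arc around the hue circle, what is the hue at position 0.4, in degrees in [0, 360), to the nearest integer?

Hue: 61 − 334 = -273°, but |-273| > 180 so the shorter arc goes the other way: Δh = -273 + 360 = 87°.
H = 334 + 0.4 × (87) = 368.8 → 369 → 369 mod 360 = 9°

9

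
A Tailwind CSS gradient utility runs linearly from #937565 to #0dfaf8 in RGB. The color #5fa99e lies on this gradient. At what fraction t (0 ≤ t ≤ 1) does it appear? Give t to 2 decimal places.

Invert the lerp on the B channel (largest span, 147): t = (158 − 101) / (248 − 101) = 57/147 = 0.38776.
Check on R: (95 − 147)/(13 − 147) = 0.3881 ✓

0.39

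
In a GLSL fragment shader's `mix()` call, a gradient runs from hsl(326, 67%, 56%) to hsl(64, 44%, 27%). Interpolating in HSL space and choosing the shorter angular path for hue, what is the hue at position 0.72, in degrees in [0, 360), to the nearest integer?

37

Hue: 64 − 326 = -262°, but |-262| > 180 so the shorter arc goes the other way: Δh = -262 + 360 = 98°.
H = 326 + 0.72 × (98) = 396.56 → 397 → 397 mod 360 = 37°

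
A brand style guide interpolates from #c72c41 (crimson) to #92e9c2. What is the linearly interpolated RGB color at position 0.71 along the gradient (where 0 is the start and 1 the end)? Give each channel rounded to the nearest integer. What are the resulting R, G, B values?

(161, 178, 157)

#c72c41 → (199, 44, 65); #92e9c2 → (146, 233, 194).
R = 199 + 0.71 × (146 − 199) = 199 + 0.71 × -53 = 161.37 → 161
G = 44 + 0.71 × (233 − 44) = 44 + 0.71 × 189 = 178.19 → 178
B = 65 + 0.71 × (194 − 65) = 65 + 0.71 × 129 = 156.59 → 157
So the blended color is (161, 178, 157), about #a1b29d.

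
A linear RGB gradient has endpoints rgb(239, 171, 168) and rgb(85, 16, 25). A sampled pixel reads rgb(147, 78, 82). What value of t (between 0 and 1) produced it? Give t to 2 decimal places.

Invert the lerp on the G channel (largest span, 155): t = (78 − 171) / (16 − 171) = -93/-155 = 0.6.
Check on R: (147 − 239)/(85 − 239) = 0.5974 ✓

0.60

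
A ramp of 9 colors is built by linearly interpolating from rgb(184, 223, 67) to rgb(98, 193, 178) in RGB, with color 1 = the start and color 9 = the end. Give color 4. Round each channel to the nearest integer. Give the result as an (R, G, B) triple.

With 9 swatches and endpoints inclusive, swatch 4 sits at t = (4 − 1)/(9 − 1) = 3/8 ≈ 0.375.
R = 184 + 0.375 × (98 − 184) = 151.75 → 152
G = 223 + 0.375 × (193 − 223) = 211.75 → 212
B = 67 + 0.375 × (178 − 67) = 108.625 → 109

(152, 212, 109)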